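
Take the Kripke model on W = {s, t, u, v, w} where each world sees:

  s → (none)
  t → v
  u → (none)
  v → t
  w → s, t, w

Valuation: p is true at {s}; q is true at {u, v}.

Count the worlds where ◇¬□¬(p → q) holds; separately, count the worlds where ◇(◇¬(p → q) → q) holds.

For ◇¬□¬(p → q):
s: no successors, so ◇¬□¬(p → q) fails. ✗
t: successors {v}; ¬□¬(p → q) there: v:T. ✓
u: no successors, so ◇¬□¬(p → q) fails. ✗
v: successors {t}; ¬□¬(p → q) there: t:T. ✓
w: successors {s, t, w}; ¬□¬(p → q) there: s:F, t:T, w:T. ✓
— 3 worlds.
For ◇(◇¬(p → q) → q):
s: no successors, so ◇(◇¬(p → q) → q) fails. ✗
t: successors {v}; ◇¬(p → q) → q there: v:T. ✓
u: no successors, so ◇(◇¬(p → q) → q) fails. ✗
v: successors {t}; ◇¬(p → q) → q there: t:T. ✓
w: successors {s, t, w}; ◇¬(p → q) → q there: s:T, t:T, w:F. ✓
— 3 worlds.

3 and 3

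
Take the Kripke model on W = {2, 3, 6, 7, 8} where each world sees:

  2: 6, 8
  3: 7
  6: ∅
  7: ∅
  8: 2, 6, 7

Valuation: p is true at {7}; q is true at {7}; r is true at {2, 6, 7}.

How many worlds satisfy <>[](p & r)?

3

2: successors {6, 8}; [](p & r) there: 6:T, 8:F. ✓
3: successors {7}; [](p & r) there: 7:T. ✓
6: no successors, so <>[](p & r) fails. ✗
7: no successors, so <>[](p & r) fails. ✗
8: successors {2, 6, 7}; [](p & r) there: 2:F, 6:T, 7:T. ✓
Satisfying worlds: {2, 3, 8}.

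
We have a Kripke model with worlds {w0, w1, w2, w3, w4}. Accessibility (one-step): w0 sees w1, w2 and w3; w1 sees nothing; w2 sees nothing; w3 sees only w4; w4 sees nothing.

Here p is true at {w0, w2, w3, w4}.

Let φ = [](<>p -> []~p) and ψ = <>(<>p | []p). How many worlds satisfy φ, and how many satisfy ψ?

4 and 2

For [](<>p -> []~p):
w0: successors {w1, w2, w3}; <>p -> []~p there: w1:T, w2:T, w3:F. ✗
w1: no successors, so [](<>p -> []~p) holds vacuously. ✓
w2: no successors, so [](<>p -> []~p) holds vacuously. ✓
w3: successors {w4}; <>p -> []~p there: w4:T. ✓
w4: no successors, so [](<>p -> []~p) holds vacuously. ✓
— 4 worlds.
For <>(<>p | []p):
w0: successors {w1, w2, w3}; <>p | []p there: w1:T, w2:T, w3:T. ✓
w1: no successors, so <>(<>p | []p) fails. ✗
w2: no successors, so <>(<>p | []p) fails. ✗
w3: successors {w4}; <>p | []p there: w4:T. ✓
w4: no successors, so <>(<>p | []p) fails. ✗
— 2 worlds.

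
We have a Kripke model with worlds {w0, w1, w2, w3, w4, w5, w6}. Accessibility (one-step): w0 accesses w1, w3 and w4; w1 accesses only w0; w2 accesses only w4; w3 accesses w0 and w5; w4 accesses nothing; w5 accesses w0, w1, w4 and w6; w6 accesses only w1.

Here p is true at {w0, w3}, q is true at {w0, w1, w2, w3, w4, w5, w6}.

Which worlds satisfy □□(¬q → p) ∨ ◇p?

{w0, w1, w2, w3, w4, w5, w6}

w0: □□(¬q → p) is T, ◇p is T. ✓
w1: □□(¬q → p) is T, ◇p is T. ✓
w2: □□(¬q → p) is T, ◇p is F. ✓
w3: □□(¬q → p) is T, ◇p is T. ✓
w4: □□(¬q → p) is T, ◇p is F. ✓
w5: □□(¬q → p) is T, ◇p is T. ✓
w6: □□(¬q → p) is T, ◇p is F. ✓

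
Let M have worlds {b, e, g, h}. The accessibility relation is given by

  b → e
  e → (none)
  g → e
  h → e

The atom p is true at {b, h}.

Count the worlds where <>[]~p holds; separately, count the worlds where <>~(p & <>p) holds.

3 and 3

For <>[]~p:
b: successors {e}; []~p there: e:T. ✓
e: no successors, so <>[]~p fails. ✗
g: successors {e}; []~p there: e:T. ✓
h: successors {e}; []~p there: e:T. ✓
— 3 worlds.
For <>~(p & <>p):
b: successors {e}; ~(p & <>p) there: e:T. ✓
e: no successors, so <>~(p & <>p) fails. ✗
g: successors {e}; ~(p & <>p) there: e:T. ✓
h: successors {e}; ~(p & <>p) there: e:T. ✓
— 3 worlds.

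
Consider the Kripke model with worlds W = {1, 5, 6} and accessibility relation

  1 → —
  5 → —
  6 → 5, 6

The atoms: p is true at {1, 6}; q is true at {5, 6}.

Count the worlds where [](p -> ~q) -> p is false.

1

1: [](p -> ~q) is T, p is T. ✓
5: [](p -> ~q) is T, p is F. ✗
6: [](p -> ~q) is F, p is T. ✓
Satisfying worlds: {1, 6}.
So [](p -> ~q) -> p fails at the other 1 world.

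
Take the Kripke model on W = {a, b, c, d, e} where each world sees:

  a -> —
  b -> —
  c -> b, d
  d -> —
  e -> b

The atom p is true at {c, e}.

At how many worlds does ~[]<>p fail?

a: []<>p is T. ✗
b: []<>p is T. ✗
c: []<>p is F. ✓
d: []<>p is T. ✗
e: []<>p is F. ✓
Satisfying worlds: {c, e}.
So ~[]<>p fails at the other 3 worlds.

3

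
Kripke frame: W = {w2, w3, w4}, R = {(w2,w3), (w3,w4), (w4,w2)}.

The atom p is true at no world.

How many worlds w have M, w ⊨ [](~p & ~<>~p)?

0

w2: successors {w3}; ~p & ~<>~p there: w3:F. ✗
w3: successors {w4}; ~p & ~<>~p there: w4:F. ✗
w4: successors {w2}; ~p & ~<>~p there: w2:F. ✗
Satisfying worlds: ∅.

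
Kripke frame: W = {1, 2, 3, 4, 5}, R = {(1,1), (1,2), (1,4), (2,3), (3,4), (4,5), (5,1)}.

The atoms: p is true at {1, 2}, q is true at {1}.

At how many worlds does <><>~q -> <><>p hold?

3

1: <><>~q is T, <><>p is T. ✓
2: <><>~q is T, <><>p is F. ✗
3: <><>~q is T, <><>p is F. ✗
4: <><>~q is F, <><>p is T. ✓
5: <><>~q is T, <><>p is T. ✓
Satisfying worlds: {1, 4, 5}.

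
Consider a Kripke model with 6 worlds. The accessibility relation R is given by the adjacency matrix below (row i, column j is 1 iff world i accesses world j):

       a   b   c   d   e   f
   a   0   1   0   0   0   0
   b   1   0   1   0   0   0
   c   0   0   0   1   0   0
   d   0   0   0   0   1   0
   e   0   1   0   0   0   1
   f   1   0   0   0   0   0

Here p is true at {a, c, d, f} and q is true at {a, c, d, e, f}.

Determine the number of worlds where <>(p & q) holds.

a: successors {b}; p & q there: b:F. ✗
b: successors {a, c}; p & q there: a:T, c:T. ✓
c: successors {d}; p & q there: d:T. ✓
d: successors {e}; p & q there: e:F. ✗
e: successors {b, f}; p & q there: b:F, f:T. ✓
f: successors {a}; p & q there: a:T. ✓
Satisfying worlds: {b, c, e, f}.

4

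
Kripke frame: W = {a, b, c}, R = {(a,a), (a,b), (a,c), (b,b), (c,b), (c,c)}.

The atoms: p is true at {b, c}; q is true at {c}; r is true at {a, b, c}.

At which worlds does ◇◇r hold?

{a, b, c}

a: successors {a, b, c}; ◇r there: a:T, b:T, c:T. ✓
b: successors {b}; ◇r there: b:T. ✓
c: successors {b, c}; ◇r there: b:T, c:T. ✓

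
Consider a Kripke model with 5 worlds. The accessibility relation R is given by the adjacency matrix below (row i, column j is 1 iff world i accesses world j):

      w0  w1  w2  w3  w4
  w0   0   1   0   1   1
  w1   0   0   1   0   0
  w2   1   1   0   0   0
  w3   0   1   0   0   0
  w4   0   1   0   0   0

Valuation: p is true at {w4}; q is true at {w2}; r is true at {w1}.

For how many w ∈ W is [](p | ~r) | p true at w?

2

w0: [](p | ~r) is F, p is F. ✗
w1: [](p | ~r) is T, p is F. ✓
w2: [](p | ~r) is F, p is F. ✗
w3: [](p | ~r) is F, p is F. ✗
w4: [](p | ~r) is F, p is T. ✓
Satisfying worlds: {w1, w4}.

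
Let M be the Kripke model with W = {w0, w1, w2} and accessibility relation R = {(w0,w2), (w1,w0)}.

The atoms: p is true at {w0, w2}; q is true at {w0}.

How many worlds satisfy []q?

w0: successors {w2}; q there: w2:F. ✗
w1: successors {w0}; q there: w0:T. ✓
w2: no successors, so []q holds vacuously. ✓
Satisfying worlds: {w1, w2}.

2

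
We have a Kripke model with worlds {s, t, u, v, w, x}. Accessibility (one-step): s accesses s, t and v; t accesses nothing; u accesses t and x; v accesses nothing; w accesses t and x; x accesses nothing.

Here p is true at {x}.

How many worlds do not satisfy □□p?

1

s: successors {s, t, v}; □p there: s:F, t:T, v:T. ✗
t: no successors, so □□p holds vacuously. ✓
u: successors {t, x}; □p there: t:T, x:T. ✓
v: no successors, so □□p holds vacuously. ✓
w: successors {t, x}; □p there: t:T, x:T. ✓
x: no successors, so □□p holds vacuously. ✓
Satisfying worlds: {t, u, v, w, x}.
So □□p fails at the other 1 world.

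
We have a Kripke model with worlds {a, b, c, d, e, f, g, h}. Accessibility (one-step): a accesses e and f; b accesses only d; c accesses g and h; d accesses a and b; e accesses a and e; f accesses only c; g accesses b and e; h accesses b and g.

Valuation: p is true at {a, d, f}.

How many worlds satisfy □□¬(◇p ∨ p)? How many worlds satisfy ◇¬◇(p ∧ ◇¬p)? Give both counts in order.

1 and 4

For □□¬(◇p ∨ p):
a: successors {e, f}; □¬(◇p ∨ p) there: e:F, f:T. ✗
b: successors {d}; □¬(◇p ∨ p) there: d:F. ✗
c: successors {g, h}; □¬(◇p ∨ p) there: g:F, h:F. ✗
d: successors {a, b}; □¬(◇p ∨ p) there: a:F, b:F. ✗
e: successors {a, e}; □¬(◇p ∨ p) there: a:F, e:F. ✗
f: successors {c}; □¬(◇p ∨ p) there: c:T. ✓
g: successors {b, e}; □¬(◇p ∨ p) there: b:F, e:F. ✗
h: successors {b, g}; □¬(◇p ∨ p) there: b:F, g:F. ✗
— 1 world.
For ◇¬◇(p ∧ ◇¬p):
a: successors {e, f}; ¬◇(p ∧ ◇¬p) there: e:F, f:T. ✓
b: successors {d}; ¬◇(p ∧ ◇¬p) there: d:F. ✗
c: successors {g, h}; ¬◇(p ∧ ◇¬p) there: g:T, h:T. ✓
d: successors {a, b}; ¬◇(p ∧ ◇¬p) there: a:F, b:F. ✗
e: successors {a, e}; ¬◇(p ∧ ◇¬p) there: a:F, e:F. ✗
f: successors {c}; ¬◇(p ∧ ◇¬p) there: c:T. ✓
g: successors {b, e}; ¬◇(p ∧ ◇¬p) there: b:F, e:F. ✗
h: successors {b, g}; ¬◇(p ∧ ◇¬p) there: b:F, g:T. ✓
— 4 worlds.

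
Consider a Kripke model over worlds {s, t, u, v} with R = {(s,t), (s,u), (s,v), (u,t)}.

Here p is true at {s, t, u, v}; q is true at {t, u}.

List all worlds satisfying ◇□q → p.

s: ◇□q is T, p is T. ✓
t: ◇□q is F, p is T. ✓
u: ◇□q is T, p is T. ✓
v: ◇□q is F, p is T. ✓

{s, t, u, v}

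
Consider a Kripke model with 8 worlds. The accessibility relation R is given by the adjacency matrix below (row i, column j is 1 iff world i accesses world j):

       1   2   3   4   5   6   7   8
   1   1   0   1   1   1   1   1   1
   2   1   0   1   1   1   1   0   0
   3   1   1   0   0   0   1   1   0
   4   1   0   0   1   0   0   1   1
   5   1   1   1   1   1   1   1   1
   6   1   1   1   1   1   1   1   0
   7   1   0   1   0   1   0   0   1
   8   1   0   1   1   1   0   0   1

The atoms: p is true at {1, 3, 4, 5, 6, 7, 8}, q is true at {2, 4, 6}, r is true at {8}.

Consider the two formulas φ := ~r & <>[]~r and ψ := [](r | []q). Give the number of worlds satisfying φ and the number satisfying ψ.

For ~r & <>[]~r:
1: ~r is T, <>[]~r is T. ✓
2: ~r is T, <>[]~r is T. ✓
3: ~r is T, <>[]~r is T. ✓
4: ~r is T, <>[]~r is F. ✗
5: ~r is T, <>[]~r is T. ✓
6: ~r is T, <>[]~r is T. ✓
7: ~r is T, <>[]~r is T. ✓
8: ~r is F, <>[]~r is T. ✗
— 6 worlds.
For [](r | []q):
1: successors {1, 3, 4, 5, 6, 7, 8}; r | []q there: 1:F, 3:F, 4:F, 5:F, 6:F, 7:F, 8:T. ✗
2: successors {1, 3, 4, 5, 6}; r | []q there: 1:F, 3:F, 4:F, 5:F, 6:F. ✗
3: successors {1, 2, 6, 7}; r | []q there: 1:F, 2:F, 6:F, 7:F. ✗
4: successors {1, 4, 7, 8}; r | []q there: 1:F, 4:F, 7:F, 8:T. ✗
5: successors {1, 2, 3, 4, 5, 6, 7, 8}; r | []q there: 1:F, 2:F, 3:F, 4:F, 5:F, 6:F, 7:F, 8:T. ✗
6: successors {1, 2, 3, 4, 5, 6, 7}; r | []q there: 1:F, 2:F, 3:F, 4:F, 5:F, 6:F, 7:F. ✗
7: successors {1, 3, 5, 8}; r | []q there: 1:F, 3:F, 5:F, 8:T. ✗
8: successors {1, 3, 4, 5, 8}; r | []q there: 1:F, 3:F, 4:F, 5:F, 8:T. ✗
— 0 worlds.

6 and 0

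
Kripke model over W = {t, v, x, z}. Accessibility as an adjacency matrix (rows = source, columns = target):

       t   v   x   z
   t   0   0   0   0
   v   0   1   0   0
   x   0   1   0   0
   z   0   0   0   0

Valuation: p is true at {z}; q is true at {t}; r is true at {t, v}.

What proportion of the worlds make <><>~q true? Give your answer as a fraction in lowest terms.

1/2

t: no successors, so <><>~q fails. ✗
v: successors {v}; <>~q there: v:T. ✓
x: successors {v}; <>~q there: v:T. ✓
z: no successors, so <><>~q fails. ✗
That's 2 of 4 worlds, so 2/4 = 1/2.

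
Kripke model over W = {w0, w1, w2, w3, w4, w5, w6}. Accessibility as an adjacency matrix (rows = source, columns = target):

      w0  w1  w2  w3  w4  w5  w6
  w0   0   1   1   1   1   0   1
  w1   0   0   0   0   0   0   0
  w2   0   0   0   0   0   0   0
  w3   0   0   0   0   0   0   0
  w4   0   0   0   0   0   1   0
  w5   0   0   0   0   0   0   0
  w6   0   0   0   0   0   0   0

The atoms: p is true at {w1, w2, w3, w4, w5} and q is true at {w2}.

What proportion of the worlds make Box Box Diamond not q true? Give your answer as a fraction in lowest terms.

6/7

w0: successors {w1, w2, w3, w4, w6}; Box Diamond not q there: w1:T, w2:T, w3:T, w4:F, w6:T. ✗
w1: no successors, so Box Box Diamond not q holds vacuously. ✓
w2: no successors, so Box Box Diamond not q holds vacuously. ✓
w3: no successors, so Box Box Diamond not q holds vacuously. ✓
w4: successors {w5}; Box Diamond not q there: w5:T. ✓
w5: no successors, so Box Box Diamond not q holds vacuously. ✓
w6: no successors, so Box Box Diamond not q holds vacuously. ✓
That's 6 of 7 worlds, so 6/7.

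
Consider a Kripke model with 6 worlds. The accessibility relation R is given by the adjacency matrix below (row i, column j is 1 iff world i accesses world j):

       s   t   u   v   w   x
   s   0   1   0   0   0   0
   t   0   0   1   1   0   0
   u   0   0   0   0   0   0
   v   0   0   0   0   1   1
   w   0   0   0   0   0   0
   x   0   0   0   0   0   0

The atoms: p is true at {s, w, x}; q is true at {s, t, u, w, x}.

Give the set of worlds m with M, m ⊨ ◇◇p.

{t}

s: successors {t}; ◇p there: t:F. ✗
t: successors {u, v}; ◇p there: u:F, v:T. ✓
u: no successors, so ◇◇p fails. ✗
v: successors {w, x}; ◇p there: w:F, x:F. ✗
w: no successors, so ◇◇p fails. ✗
x: no successors, so ◇◇p fails. ✗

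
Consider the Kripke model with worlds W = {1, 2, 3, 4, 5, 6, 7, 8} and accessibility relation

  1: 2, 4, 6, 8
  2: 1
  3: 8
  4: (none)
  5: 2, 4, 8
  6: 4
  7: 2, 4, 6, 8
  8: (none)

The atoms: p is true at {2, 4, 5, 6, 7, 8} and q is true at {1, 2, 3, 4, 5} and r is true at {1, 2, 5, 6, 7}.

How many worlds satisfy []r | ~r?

4

1: []r is F, ~r is F. ✗
2: []r is T, ~r is F. ✓
3: []r is F, ~r is T. ✓
4: []r is T, ~r is T. ✓
5: []r is F, ~r is F. ✗
6: []r is F, ~r is F. ✗
7: []r is F, ~r is F. ✗
8: []r is T, ~r is T. ✓
Satisfying worlds: {2, 3, 4, 8}.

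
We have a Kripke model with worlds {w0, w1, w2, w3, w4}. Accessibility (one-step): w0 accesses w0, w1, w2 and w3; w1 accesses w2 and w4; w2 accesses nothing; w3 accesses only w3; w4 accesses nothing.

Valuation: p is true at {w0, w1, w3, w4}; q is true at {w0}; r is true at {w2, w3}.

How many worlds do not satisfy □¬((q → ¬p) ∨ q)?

w0: successors {w0, w1, w2, w3}; ¬((q → ¬p) ∨ q) there: w0:F, w1:F, w2:F, w3:F. ✗
w1: successors {w2, w4}; ¬((q → ¬p) ∨ q) there: w2:F, w4:F. ✗
w2: no successors, so □¬((q → ¬p) ∨ q) holds vacuously. ✓
w3: successors {w3}; ¬((q → ¬p) ∨ q) there: w3:F. ✗
w4: no successors, so □¬((q → ¬p) ∨ q) holds vacuously. ✓
Satisfying worlds: {w2, w4}.
So □¬((q → ¬p) ∨ q) fails at the other 3 worlds.

3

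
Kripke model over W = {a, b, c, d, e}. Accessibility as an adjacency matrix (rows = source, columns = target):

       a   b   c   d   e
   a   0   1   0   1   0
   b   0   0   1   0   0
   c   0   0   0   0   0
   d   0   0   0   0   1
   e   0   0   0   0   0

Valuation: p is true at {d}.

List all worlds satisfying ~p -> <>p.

a: ~p is T, <>p is T. ✓
b: ~p is T, <>p is F. ✗
c: ~p is T, <>p is F. ✗
d: ~p is F, <>p is F. ✓
e: ~p is T, <>p is F. ✗

{a, d}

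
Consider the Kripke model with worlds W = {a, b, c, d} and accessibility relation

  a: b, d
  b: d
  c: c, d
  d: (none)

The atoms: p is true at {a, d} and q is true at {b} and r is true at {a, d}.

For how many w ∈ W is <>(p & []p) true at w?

a: successors {b, d}; p & []p there: b:F, d:T. ✓
b: successors {d}; p & []p there: d:T. ✓
c: successors {c, d}; p & []p there: c:F, d:T. ✓
d: no successors, so <>(p & []p) fails. ✗
Satisfying worlds: {a, b, c}.

3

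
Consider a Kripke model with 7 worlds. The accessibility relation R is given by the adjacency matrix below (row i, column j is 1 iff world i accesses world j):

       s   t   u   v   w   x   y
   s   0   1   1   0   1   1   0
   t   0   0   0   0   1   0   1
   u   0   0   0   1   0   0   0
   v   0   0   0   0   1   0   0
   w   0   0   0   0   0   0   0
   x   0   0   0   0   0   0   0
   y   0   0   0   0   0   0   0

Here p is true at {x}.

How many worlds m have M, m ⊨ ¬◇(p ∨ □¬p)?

3

s: ◇(p ∨ □¬p) is T. ✗
t: ◇(p ∨ □¬p) is T. ✗
u: ◇(p ∨ □¬p) is T. ✗
v: ◇(p ∨ □¬p) is T. ✗
w: ◇(p ∨ □¬p) is F. ✓
x: ◇(p ∨ □¬p) is F. ✓
y: ◇(p ∨ □¬p) is F. ✓
Satisfying worlds: {w, x, y}.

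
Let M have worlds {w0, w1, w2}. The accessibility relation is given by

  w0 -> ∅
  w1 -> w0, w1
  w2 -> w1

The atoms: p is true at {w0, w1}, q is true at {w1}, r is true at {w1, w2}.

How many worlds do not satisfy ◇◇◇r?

1

w0: no successors, so ◇◇◇r fails. ✗
w1: successors {w0, w1}; ◇◇r there: w0:F, w1:T. ✓
w2: successors {w1}; ◇◇r there: w1:T. ✓
Satisfying worlds: {w1, w2}.
So ◇◇◇r fails at the other 1 world.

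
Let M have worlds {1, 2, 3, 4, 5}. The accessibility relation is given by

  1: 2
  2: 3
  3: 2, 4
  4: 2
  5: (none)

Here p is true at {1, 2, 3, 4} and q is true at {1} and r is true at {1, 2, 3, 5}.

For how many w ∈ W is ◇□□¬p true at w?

1: successors {2}; □□¬p there: 2:F. ✗
2: successors {3}; □□¬p there: 3:F. ✗
3: successors {2, 4}; □□¬p there: 2:F, 4:F. ✗
4: successors {2}; □□¬p there: 2:F. ✗
5: no successors, so ◇□□¬p fails. ✗
Satisfying worlds: ∅.

0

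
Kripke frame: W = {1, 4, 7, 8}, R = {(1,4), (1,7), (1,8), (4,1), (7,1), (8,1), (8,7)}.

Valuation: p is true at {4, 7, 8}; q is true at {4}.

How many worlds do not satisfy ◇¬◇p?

2

1: successors {4, 7, 8}; ¬◇p there: 4:T, 7:T, 8:F. ✓
4: successors {1}; ¬◇p there: 1:F. ✗
7: successors {1}; ¬◇p there: 1:F. ✗
8: successors {1, 7}; ¬◇p there: 1:F, 7:T. ✓
Satisfying worlds: {1, 8}.
So ◇¬◇p fails at the other 2 worlds.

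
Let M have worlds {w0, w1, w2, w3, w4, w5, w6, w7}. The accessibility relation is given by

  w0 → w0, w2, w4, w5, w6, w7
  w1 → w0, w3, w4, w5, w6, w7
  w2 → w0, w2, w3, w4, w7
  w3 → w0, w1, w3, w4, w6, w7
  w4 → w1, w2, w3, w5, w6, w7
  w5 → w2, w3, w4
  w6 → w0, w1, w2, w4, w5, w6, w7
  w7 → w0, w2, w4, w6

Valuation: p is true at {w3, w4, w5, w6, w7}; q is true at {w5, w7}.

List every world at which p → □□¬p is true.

w0: p is F, □□¬p is F. ✓
w1: p is F, □□¬p is F. ✓
w2: p is F, □□¬p is F. ✓
w3: p is T, □□¬p is F. ✗
w4: p is T, □□¬p is F. ✗
w5: p is T, □□¬p is F. ✗
w6: p is T, □□¬p is F. ✗
w7: p is T, □□¬p is F. ✗

{w0, w1, w2}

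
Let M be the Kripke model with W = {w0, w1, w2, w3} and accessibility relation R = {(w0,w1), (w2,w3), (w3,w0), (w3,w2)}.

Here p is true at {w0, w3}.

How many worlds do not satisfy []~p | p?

w0: []~p is T, p is T. ✓
w1: []~p is T, p is F. ✓
w2: []~p is F, p is F. ✗
w3: []~p is F, p is T. ✓
Satisfying worlds: {w0, w1, w3}.
So []~p | p fails at the other 1 world.

1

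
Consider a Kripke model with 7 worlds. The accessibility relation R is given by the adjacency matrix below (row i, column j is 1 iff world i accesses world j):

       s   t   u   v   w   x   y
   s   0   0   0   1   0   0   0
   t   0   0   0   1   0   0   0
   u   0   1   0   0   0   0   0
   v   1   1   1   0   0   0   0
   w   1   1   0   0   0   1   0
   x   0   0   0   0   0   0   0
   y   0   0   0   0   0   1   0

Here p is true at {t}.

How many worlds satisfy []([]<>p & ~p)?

s: successors {v}; []<>p & ~p there: v:F. ✗
t: successors {v}; []<>p & ~p there: v:F. ✗
u: successors {t}; []<>p & ~p there: t:F. ✗
v: successors {s, t, u}; []<>p & ~p there: s:T, t:F, u:F. ✗
w: successors {s, t, x}; []<>p & ~p there: s:T, t:F, x:T. ✗
x: no successors, so []([]<>p & ~p) holds vacuously. ✓
y: successors {x}; []<>p & ~p there: x:T. ✓
Satisfying worlds: {x, y}.

2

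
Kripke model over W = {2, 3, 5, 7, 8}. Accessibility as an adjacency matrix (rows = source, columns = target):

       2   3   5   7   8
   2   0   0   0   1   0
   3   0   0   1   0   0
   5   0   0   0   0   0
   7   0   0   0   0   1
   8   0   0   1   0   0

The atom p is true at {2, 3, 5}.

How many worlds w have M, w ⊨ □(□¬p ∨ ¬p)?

5

2: successors {7}; □¬p ∨ ¬p there: 7:T. ✓
3: successors {5}; □¬p ∨ ¬p there: 5:T. ✓
5: no successors, so □(□¬p ∨ ¬p) holds vacuously. ✓
7: successors {8}; □¬p ∨ ¬p there: 8:T. ✓
8: successors {5}; □¬p ∨ ¬p there: 5:T. ✓
Satisfying worlds: {2, 3, 5, 7, 8}.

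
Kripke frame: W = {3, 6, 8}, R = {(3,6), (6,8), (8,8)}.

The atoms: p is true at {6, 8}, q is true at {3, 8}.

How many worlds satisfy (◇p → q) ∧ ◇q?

1

3: ◇p → q is T, ◇q is F. ✗
6: ◇p → q is F, ◇q is T. ✗
8: ◇p → q is T, ◇q is T. ✓
Satisfying worlds: {8}.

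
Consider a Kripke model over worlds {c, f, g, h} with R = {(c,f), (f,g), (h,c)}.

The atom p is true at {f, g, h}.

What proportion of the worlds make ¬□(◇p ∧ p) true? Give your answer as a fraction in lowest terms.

1/2

c: □(◇p ∧ p) is T. ✗
f: □(◇p ∧ p) is F. ✓
g: □(◇p ∧ p) is T. ✗
h: □(◇p ∧ p) is F. ✓
That's 2 of 4 worlds, so 2/4 = 1/2.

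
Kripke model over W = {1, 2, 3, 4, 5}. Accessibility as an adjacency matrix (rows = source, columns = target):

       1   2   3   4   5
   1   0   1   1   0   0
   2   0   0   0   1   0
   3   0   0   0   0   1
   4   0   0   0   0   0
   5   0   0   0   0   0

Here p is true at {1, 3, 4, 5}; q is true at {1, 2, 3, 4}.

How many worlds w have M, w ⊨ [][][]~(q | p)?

5

1: successors {2, 3}; [][]~(q | p) there: 2:T, 3:T. ✓
2: successors {4}; [][]~(q | p) there: 4:T. ✓
3: successors {5}; [][]~(q | p) there: 5:T. ✓
4: no successors, so [][][]~(q | p) holds vacuously. ✓
5: no successors, so [][][]~(q | p) holds vacuously. ✓
Satisfying worlds: {1, 2, 3, 4, 5}.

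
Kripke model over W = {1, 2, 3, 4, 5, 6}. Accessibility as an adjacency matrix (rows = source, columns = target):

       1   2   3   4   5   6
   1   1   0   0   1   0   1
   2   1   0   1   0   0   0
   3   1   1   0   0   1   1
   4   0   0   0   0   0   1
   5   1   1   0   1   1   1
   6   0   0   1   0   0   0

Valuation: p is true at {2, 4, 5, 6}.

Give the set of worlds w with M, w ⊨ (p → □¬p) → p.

{2, 4, 5, 6}

1: p → □¬p is T, p is F. ✗
2: p → □¬p is T, p is T. ✓
3: p → □¬p is T, p is F. ✗
4: p → □¬p is F, p is T. ✓
5: p → □¬p is F, p is T. ✓
6: p → □¬p is T, p is T. ✓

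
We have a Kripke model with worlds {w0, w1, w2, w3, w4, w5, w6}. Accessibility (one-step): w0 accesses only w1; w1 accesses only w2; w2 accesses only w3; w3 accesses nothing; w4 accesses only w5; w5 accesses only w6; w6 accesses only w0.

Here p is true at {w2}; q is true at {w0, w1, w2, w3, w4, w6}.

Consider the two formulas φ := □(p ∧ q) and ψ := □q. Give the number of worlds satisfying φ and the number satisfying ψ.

2 and 6

For □(p ∧ q):
w0: successors {w1}; p ∧ q there: w1:F. ✗
w1: successors {w2}; p ∧ q there: w2:T. ✓
w2: successors {w3}; p ∧ q there: w3:F. ✗
w3: no successors, so □(p ∧ q) holds vacuously. ✓
w4: successors {w5}; p ∧ q there: w5:F. ✗
w5: successors {w6}; p ∧ q there: w6:F. ✗
w6: successors {w0}; p ∧ q there: w0:F. ✗
— 2 worlds.
For □q:
w0: successors {w1}; q there: w1:T. ✓
w1: successors {w2}; q there: w2:T. ✓
w2: successors {w3}; q there: w3:T. ✓
w3: no successors, so □q holds vacuously. ✓
w4: successors {w5}; q there: w5:F. ✗
w5: successors {w6}; q there: w6:T. ✓
w6: successors {w0}; q there: w0:T. ✓
— 6 worlds.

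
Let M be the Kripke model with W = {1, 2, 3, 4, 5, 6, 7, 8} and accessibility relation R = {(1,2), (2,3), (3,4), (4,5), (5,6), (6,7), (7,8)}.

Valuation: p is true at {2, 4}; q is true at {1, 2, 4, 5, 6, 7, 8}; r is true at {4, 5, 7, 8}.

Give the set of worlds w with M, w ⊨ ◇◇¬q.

1: successors {2}; ◇¬q there: 2:T. ✓
2: successors {3}; ◇¬q there: 3:F. ✗
3: successors {4}; ◇¬q there: 4:F. ✗
4: successors {5}; ◇¬q there: 5:F. ✗
5: successors {6}; ◇¬q there: 6:F. ✗
6: successors {7}; ◇¬q there: 7:F. ✗
7: successors {8}; ◇¬q there: 8:F. ✗
8: no successors, so ◇◇¬q fails. ✗

{1}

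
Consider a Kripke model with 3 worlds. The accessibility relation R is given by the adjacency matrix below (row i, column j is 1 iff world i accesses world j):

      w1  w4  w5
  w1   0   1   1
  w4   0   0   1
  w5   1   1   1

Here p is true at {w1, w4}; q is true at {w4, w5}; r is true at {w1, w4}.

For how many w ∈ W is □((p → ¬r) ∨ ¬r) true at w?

w1: successors {w4, w5}; (p → ¬r) ∨ ¬r there: w4:F, w5:T. ✗
w4: successors {w5}; (p → ¬r) ∨ ¬r there: w5:T. ✓
w5: successors {w1, w4, w5}; (p → ¬r) ∨ ¬r there: w1:F, w4:F, w5:T. ✗
Satisfying worlds: {w4}.

1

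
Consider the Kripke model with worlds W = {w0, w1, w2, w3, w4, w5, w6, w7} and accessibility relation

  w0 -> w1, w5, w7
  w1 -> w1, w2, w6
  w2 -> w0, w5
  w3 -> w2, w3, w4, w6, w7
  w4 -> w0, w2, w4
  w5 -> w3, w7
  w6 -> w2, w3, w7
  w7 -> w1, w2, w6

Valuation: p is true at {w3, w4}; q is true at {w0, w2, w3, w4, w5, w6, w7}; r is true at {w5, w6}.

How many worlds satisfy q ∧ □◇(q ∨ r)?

w0: q is T, □◇(q ∨ r) is T. ✓
w1: q is F, □◇(q ∨ r) is T. ✗
w2: q is T, □◇(q ∨ r) is T. ✓
w3: q is T, □◇(q ∨ r) is T. ✓
w4: q is T, □◇(q ∨ r) is T. ✓
w5: q is T, □◇(q ∨ r) is T. ✓
w6: q is T, □◇(q ∨ r) is T. ✓
w7: q is T, □◇(q ∨ r) is T. ✓
Satisfying worlds: {w0, w2, w3, w4, w5, w6, w7}.

7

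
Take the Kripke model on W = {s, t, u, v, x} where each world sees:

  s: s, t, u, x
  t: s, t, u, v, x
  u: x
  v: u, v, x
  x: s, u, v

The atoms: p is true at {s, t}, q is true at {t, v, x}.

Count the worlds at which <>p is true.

s: successors {s, t, u, x}; p there: s:T, t:T, u:F, x:F. ✓
t: successors {s, t, u, v, x}; p there: s:T, t:T, u:F, v:F, x:F. ✓
u: successors {x}; p there: x:F. ✗
v: successors {u, v, x}; p there: u:F, v:F, x:F. ✗
x: successors {s, u, v}; p there: s:T, u:F, v:F. ✓
Satisfying worlds: {s, t, x}.

3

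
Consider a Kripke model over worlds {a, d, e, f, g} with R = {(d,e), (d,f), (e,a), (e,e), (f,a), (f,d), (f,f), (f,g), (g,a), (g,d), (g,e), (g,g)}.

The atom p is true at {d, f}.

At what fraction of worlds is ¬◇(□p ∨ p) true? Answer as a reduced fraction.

1/5

a: ◇(□p ∨ p) is F. ✓
d: ◇(□p ∨ p) is T. ✗
e: ◇(□p ∨ p) is T. ✗
f: ◇(□p ∨ p) is T. ✗
g: ◇(□p ∨ p) is T. ✗
That's 1 of 5 worlds, so 1/5.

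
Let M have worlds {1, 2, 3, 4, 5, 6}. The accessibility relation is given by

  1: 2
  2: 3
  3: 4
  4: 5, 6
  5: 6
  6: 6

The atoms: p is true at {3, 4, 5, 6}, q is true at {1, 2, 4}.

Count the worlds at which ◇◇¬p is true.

0

1: successors {2}; ◇¬p there: 2:F. ✗
2: successors {3}; ◇¬p there: 3:F. ✗
3: successors {4}; ◇¬p there: 4:F. ✗
4: successors {5, 6}; ◇¬p there: 5:F, 6:F. ✗
5: successors {6}; ◇¬p there: 6:F. ✗
6: successors {6}; ◇¬p there: 6:F. ✗
Satisfying worlds: ∅.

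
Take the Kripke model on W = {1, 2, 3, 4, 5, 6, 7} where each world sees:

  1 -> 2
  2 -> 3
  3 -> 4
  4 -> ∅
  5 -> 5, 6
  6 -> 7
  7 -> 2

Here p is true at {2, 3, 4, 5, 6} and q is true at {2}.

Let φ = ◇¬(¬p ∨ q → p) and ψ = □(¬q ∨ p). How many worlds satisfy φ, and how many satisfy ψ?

For ◇¬(¬p ∨ q → p):
1: successors {2}; ¬(¬p ∨ q → p) there: 2:F. ✗
2: successors {3}; ¬(¬p ∨ q → p) there: 3:F. ✗
3: successors {4}; ¬(¬p ∨ q → p) there: 4:F. ✗
4: no successors, so ◇¬(¬p ∨ q → p) fails. ✗
5: successors {5, 6}; ¬(¬p ∨ q → p) there: 5:F, 6:F. ✗
6: successors {7}; ¬(¬p ∨ q → p) there: 7:T. ✓
7: successors {2}; ¬(¬p ∨ q → p) there: 2:F. ✗
— 1 world.
For □(¬q ∨ p):
1: successors {2}; ¬q ∨ p there: 2:T. ✓
2: successors {3}; ¬q ∨ p there: 3:T. ✓
3: successors {4}; ¬q ∨ p there: 4:T. ✓
4: no successors, so □(¬q ∨ p) holds vacuously. ✓
5: successors {5, 6}; ¬q ∨ p there: 5:T, 6:T. ✓
6: successors {7}; ¬q ∨ p there: 7:T. ✓
7: successors {2}; ¬q ∨ p there: 2:T. ✓
— 7 worlds.

1 and 7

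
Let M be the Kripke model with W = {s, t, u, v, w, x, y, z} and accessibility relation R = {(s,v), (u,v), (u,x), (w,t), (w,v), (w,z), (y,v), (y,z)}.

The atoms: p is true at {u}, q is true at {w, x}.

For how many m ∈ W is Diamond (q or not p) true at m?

4

s: successors {v}; q or not p there: v:T. ✓
t: no successors, so Diamond (q or not p) fails. ✗
u: successors {v, x}; q or not p there: v:T, x:T. ✓
v: no successors, so Diamond (q or not p) fails. ✗
w: successors {t, v, z}; q or not p there: t:T, v:T, z:T. ✓
x: no successors, so Diamond (q or not p) fails. ✗
y: successors {v, z}; q or not p there: v:T, z:T. ✓
z: no successors, so Diamond (q or not p) fails. ✗
Satisfying worlds: {s, u, w, y}.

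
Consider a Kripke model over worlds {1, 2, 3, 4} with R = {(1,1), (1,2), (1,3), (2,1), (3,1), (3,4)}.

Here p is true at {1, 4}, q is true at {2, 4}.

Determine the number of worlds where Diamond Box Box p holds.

1: successors {1, 2, 3}; Box Box p there: 1:F, 2:F, 3:F. ✗
2: successors {1}; Box Box p there: 1:F. ✗
3: successors {1, 4}; Box Box p there: 1:F, 4:T. ✓
4: no successors, so Diamond Box Box p fails. ✗
Satisfying worlds: {3}.

1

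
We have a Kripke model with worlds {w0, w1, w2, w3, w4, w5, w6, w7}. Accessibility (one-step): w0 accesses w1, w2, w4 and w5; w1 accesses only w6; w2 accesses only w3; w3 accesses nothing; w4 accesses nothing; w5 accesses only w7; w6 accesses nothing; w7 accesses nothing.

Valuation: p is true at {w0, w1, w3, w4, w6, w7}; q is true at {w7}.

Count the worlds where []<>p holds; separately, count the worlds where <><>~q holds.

4 and 1

For []<>p:
w0: successors {w1, w2, w4, w5}; <>p there: w1:T, w2:T, w4:F, w5:T. ✗
w1: successors {w6}; <>p there: w6:F. ✗
w2: successors {w3}; <>p there: w3:F. ✗
w3: no successors, so []<>p holds vacuously. ✓
w4: no successors, so []<>p holds vacuously. ✓
w5: successors {w7}; <>p there: w7:F. ✗
w6: no successors, so []<>p holds vacuously. ✓
w7: no successors, so []<>p holds vacuously. ✓
— 4 worlds.
For <><>~q:
w0: successors {w1, w2, w4, w5}; <>~q there: w1:T, w2:T, w4:F, w5:F. ✓
w1: successors {w6}; <>~q there: w6:F. ✗
w2: successors {w3}; <>~q there: w3:F. ✗
w3: no successors, so <><>~q fails. ✗
w4: no successors, so <><>~q fails. ✗
w5: successors {w7}; <>~q there: w7:F. ✗
w6: no successors, so <><>~q fails. ✗
w7: no successors, so <><>~q fails. ✗
— 1 world.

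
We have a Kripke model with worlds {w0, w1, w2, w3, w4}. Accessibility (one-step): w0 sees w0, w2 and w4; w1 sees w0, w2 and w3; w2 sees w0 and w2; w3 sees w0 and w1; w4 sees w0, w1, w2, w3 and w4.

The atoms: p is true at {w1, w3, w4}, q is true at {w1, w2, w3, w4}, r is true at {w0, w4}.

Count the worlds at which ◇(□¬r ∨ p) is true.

w0: successors {w0, w2, w4}; □¬r ∨ p there: w0:F, w2:F, w4:T. ✓
w1: successors {w0, w2, w3}; □¬r ∨ p there: w0:F, w2:F, w3:T. ✓
w2: successors {w0, w2}; □¬r ∨ p there: w0:F, w2:F. ✗
w3: successors {w0, w1}; □¬r ∨ p there: w0:F, w1:T. ✓
w4: successors {w0, w1, w2, w3, w4}; □¬r ∨ p there: w0:F, w1:T, w2:F, w3:T, w4:T. ✓
Satisfying worlds: {w0, w1, w3, w4}.

4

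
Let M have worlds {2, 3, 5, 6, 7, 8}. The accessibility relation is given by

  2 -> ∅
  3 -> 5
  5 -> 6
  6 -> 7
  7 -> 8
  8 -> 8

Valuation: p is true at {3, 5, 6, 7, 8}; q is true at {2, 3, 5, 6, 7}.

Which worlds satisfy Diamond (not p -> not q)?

{3, 5, 6, 7, 8}

2: no successors, so Diamond (not p -> not q) fails. ✗
3: successors {5}; not p -> not q there: 5:T. ✓
5: successors {6}; not p -> not q there: 6:T. ✓
6: successors {7}; not p -> not q there: 7:T. ✓
7: successors {8}; not p -> not q there: 8:T. ✓
8: successors {8}; not p -> not q there: 8:T. ✓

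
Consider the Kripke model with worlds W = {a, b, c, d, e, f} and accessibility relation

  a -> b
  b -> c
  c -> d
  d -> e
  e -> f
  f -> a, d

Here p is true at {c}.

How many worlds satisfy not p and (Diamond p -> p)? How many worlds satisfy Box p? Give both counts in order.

4 and 1

For not p and (Diamond p -> p):
a: not p is T, Diamond p -> p is T. ✓
b: not p is T, Diamond p -> p is F. ✗
c: not p is F, Diamond p -> p is T. ✗
d: not p is T, Diamond p -> p is T. ✓
e: not p is T, Diamond p -> p is T. ✓
f: not p is T, Diamond p -> p is T. ✓
— 4 worlds.
For Box p:
a: successors {b}; p there: b:F. ✗
b: successors {c}; p there: c:T. ✓
c: successors {d}; p there: d:F. ✗
d: successors {e}; p there: e:F. ✗
e: successors {f}; p there: f:F. ✗
f: successors {a, d}; p there: a:F, d:F. ✗
— 1 world.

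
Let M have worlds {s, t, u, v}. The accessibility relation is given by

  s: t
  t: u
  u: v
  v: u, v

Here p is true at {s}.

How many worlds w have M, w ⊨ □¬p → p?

1

s: □¬p is T, p is T. ✓
t: □¬p is T, p is F. ✗
u: □¬p is T, p is F. ✗
v: □¬p is T, p is F. ✗
Satisfying worlds: {s}.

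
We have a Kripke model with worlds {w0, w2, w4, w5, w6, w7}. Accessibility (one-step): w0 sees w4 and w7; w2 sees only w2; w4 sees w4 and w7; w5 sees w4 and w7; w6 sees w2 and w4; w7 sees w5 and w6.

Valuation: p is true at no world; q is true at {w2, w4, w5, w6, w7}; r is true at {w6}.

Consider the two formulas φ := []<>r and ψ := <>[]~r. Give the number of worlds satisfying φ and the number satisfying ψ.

For []<>r:
w0: successors {w4, w7}; <>r there: w4:F, w7:T. ✗
w2: successors {w2}; <>r there: w2:F. ✗
w4: successors {w4, w7}; <>r there: w4:F, w7:T. ✗
w5: successors {w4, w7}; <>r there: w4:F, w7:T. ✗
w6: successors {w2, w4}; <>r there: w2:F, w4:F. ✗
w7: successors {w5, w6}; <>r there: w5:F, w6:F. ✗
— 0 worlds.
For <>[]~r:
w0: successors {w4, w7}; []~r there: w4:T, w7:F. ✓
w2: successors {w2}; []~r there: w2:T. ✓
w4: successors {w4, w7}; []~r there: w4:T, w7:F. ✓
w5: successors {w4, w7}; []~r there: w4:T, w7:F. ✓
w6: successors {w2, w4}; []~r there: w2:T, w4:T. ✓
w7: successors {w5, w6}; []~r there: w5:T, w6:T. ✓
— 6 worlds.

0 and 6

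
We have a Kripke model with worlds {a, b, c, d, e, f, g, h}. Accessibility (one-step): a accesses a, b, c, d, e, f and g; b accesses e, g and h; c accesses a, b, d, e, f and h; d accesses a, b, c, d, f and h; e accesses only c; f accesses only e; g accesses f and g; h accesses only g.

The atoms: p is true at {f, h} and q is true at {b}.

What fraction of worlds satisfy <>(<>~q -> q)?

3/8

a: successors {a, b, c, d, e, f, g}; <>~q -> q there: a:F, b:T, c:F, d:F, e:F, f:F, g:F. ✓
b: successors {e, g, h}; <>~q -> q there: e:F, g:F, h:F. ✗
c: successors {a, b, d, e, f, h}; <>~q -> q there: a:F, b:T, d:F, e:F, f:F, h:F. ✓
d: successors {a, b, c, d, f, h}; <>~q -> q there: a:F, b:T, c:F, d:F, f:F, h:F. ✓
e: successors {c}; <>~q -> q there: c:F. ✗
f: successors {e}; <>~q -> q there: e:F. ✗
g: successors {f, g}; <>~q -> q there: f:F, g:F. ✗
h: successors {g}; <>~q -> q there: g:F. ✗
That's 3 of 8 worlds, so 3/8.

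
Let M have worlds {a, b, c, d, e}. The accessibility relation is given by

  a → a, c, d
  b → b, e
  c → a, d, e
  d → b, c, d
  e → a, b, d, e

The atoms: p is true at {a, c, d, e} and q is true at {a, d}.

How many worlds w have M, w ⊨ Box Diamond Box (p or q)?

a: successors {a, c, d}; Diamond Box (p or q) there: a:T, c:T, d:T. ✓
b: successors {b, e}; Diamond Box (p or q) there: b:F, e:T. ✗
c: successors {a, d, e}; Diamond Box (p or q) there: a:T, d:T, e:T. ✓
d: successors {b, c, d}; Diamond Box (p or q) there: b:F, c:T, d:T. ✗
e: successors {a, b, d, e}; Diamond Box (p or q) there: a:T, b:F, d:T, e:T. ✗
Satisfying worlds: {a, c}.

2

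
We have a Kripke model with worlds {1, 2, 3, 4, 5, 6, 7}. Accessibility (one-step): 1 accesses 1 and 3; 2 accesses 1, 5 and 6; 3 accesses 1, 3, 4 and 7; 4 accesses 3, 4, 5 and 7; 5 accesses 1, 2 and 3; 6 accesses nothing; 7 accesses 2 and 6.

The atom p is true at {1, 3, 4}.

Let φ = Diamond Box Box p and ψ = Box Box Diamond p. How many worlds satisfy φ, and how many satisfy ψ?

For Diamond Box Box p:
1: successors {1, 3}; Box Box p there: 1:F, 3:F. ✗
2: successors {1, 5, 6}; Box Box p there: 1:F, 5:F, 6:T. ✓
3: successors {1, 3, 4, 7}; Box Box p there: 1:F, 3:F, 4:F, 7:F. ✗
4: successors {3, 4, 5, 7}; Box Box p there: 3:F, 4:F, 5:F, 7:F. ✗
5: successors {1, 2, 3}; Box Box p there: 1:F, 2:F, 3:F. ✗
6: no successors, so Diamond Box Box p fails. ✗
7: successors {2, 6}; Box Box p there: 2:F, 6:T. ✓
— 2 worlds.
For Box Box Diamond p:
1: successors {1, 3}; Box Diamond p there: 1:T, 3:F. ✗
2: successors {1, 5, 6}; Box Diamond p there: 1:T, 5:T, 6:T. ✓
3: successors {1, 3, 4, 7}; Box Diamond p there: 1:T, 3:F, 4:F, 7:F. ✗
4: successors {3, 4, 5, 7}; Box Diamond p there: 3:F, 4:F, 5:T, 7:F. ✗
5: successors {1, 2, 3}; Box Diamond p there: 1:T, 2:F, 3:F. ✗
6: no successors, so Box Box Diamond p holds vacuously. ✓
7: successors {2, 6}; Box Diamond p there: 2:F, 6:T. ✗
— 2 worlds.

2 and 2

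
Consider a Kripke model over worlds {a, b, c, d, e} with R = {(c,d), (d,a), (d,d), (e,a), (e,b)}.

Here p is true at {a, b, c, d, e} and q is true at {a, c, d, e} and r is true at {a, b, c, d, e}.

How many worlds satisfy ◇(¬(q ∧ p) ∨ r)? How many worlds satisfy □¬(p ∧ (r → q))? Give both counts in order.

For ◇(¬(q ∧ p) ∨ r):
a: no successors, so ◇(¬(q ∧ p) ∨ r) fails. ✗
b: no successors, so ◇(¬(q ∧ p) ∨ r) fails. ✗
c: successors {d}; ¬(q ∧ p) ∨ r there: d:T. ✓
d: successors {a, d}; ¬(q ∧ p) ∨ r there: a:T, d:T. ✓
e: successors {a, b}; ¬(q ∧ p) ∨ r there: a:T, b:T. ✓
— 3 worlds.
For □¬(p ∧ (r → q)):
a: no successors, so □¬(p ∧ (r → q)) holds vacuously. ✓
b: no successors, so □¬(p ∧ (r → q)) holds vacuously. ✓
c: successors {d}; ¬(p ∧ (r → q)) there: d:F. ✗
d: successors {a, d}; ¬(p ∧ (r → q)) there: a:F, d:F. ✗
e: successors {a, b}; ¬(p ∧ (r → q)) there: a:F, b:T. ✗
— 2 worlds.

3 and 2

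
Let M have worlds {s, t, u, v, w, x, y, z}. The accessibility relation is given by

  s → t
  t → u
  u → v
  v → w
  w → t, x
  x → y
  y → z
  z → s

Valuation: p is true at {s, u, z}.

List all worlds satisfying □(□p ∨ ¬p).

{s, u, v, w, x, y}

s: successors {t}; □p ∨ ¬p there: t:T. ✓
t: successors {u}; □p ∨ ¬p there: u:F. ✗
u: successors {v}; □p ∨ ¬p there: v:T. ✓
v: successors {w}; □p ∨ ¬p there: w:T. ✓
w: successors {t, x}; □p ∨ ¬p there: t:T, x:T. ✓
x: successors {y}; □p ∨ ¬p there: y:T. ✓
y: successors {z}; □p ∨ ¬p there: z:T. ✓
z: successors {s}; □p ∨ ¬p there: s:F. ✗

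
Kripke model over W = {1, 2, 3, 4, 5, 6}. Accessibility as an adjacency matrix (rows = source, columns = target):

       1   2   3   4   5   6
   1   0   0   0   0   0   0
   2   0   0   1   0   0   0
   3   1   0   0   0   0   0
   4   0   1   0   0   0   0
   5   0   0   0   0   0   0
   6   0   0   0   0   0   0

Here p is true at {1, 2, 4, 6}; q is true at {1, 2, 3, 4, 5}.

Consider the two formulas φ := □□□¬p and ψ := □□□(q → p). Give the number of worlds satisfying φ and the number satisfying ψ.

For □□□¬p:
1: no successors, so □□□¬p holds vacuously. ✓
2: successors {3}; □□¬p there: 3:T. ✓
3: successors {1}; □□¬p there: 1:T. ✓
4: successors {2}; □□¬p there: 2:F. ✗
5: no successors, so □□□¬p holds vacuously. ✓
6: no successors, so □□□¬p holds vacuously. ✓
— 5 worlds.
For □□□(q → p):
1: no successors, so □□□(q → p) holds vacuously. ✓
2: successors {3}; □□(q → p) there: 3:T. ✓
3: successors {1}; □□(q → p) there: 1:T. ✓
4: successors {2}; □□(q → p) there: 2:T. ✓
5: no successors, so □□□(q → p) holds vacuously. ✓
6: no successors, so □□□(q → p) holds vacuously. ✓
— 6 worlds.

5 and 6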